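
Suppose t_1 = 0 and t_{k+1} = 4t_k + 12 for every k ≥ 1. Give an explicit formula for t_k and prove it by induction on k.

Claim: t_k = 4^k − 4.

Base case: t_1 = 0, and 4^1 − 4 = 4 − 4 = 0.
Assume t_r = 4^r − 4 for some r ≥ 1.
Then t_{r+1} = 4t_r + 12 = 4·(4^r − 4) + 12 = 4^{r+1} − 16 + 12 = 4^{r+1} − 4.
So the formula holds for r+1, and by induction t_k = 4^k − 4 for all k ≥ 1.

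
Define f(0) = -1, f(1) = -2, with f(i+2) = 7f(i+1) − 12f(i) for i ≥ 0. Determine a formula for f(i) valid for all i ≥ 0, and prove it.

Claim: f(i) = 4^i − 2·3^i.

Base cases: f(0) = -1 and 4^0 − 2·3^0 = -1; f(1) = -2 and 4^1 − 2·3^1 = -2.
Assume f(j) = 4^j − 2·3^j for all 0 ≤ j ≤ r, where r ≥ 1.
Then f(r+1) = 7f(r) − 12f(r−1) = 7·(4^r − 2·3^r) − 12·(4^{r−1} − 2·3^{r−1}) = (7·4 − 12)4^{r−1} − 2·(7·3 − 12)3^{r−1} = 16·4^{r−1} − 18·3^{r−1} = 4^{r+1} − 2·3^{r+1}.
So the formula holds for r+1, and by strong induction f(i) = 4^i − 2·3^i for all i ≥ 0.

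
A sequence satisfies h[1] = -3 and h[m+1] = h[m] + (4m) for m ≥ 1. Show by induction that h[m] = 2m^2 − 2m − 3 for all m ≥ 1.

Base case: h[1] = -3, and 2·1^2 − 2·1 − 3 = -3.
Assume h[r] = 2r^2 − 2r − 3.
Then h[r+1] = h[r] + (4r) = (2r^2 − 2r − 3) + (4r) = 2r^2 + 2r − 3,
and 2·(r+1)^2 − 2·(r+1) − 3 = 2r^2 + 2r − 3.
This completes the inductive step, so h[m] = 2m^2 − 2m − 3 for all m ≥ 1.

h[m] = 2m^2 − 2m − 3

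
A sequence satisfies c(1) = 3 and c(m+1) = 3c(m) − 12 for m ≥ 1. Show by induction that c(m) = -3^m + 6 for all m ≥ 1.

Base case: c(1) = 3, and -3^1 + 6 = -3 + 6 = 3.
Assume c(j) = -3^j + 6 for some j ≥ 1.
Then c(j+1) = 3c(j) − 12 = 3·(-3^j + 6) − 12 = -3^{j+1} + 18 − 12 = -3^{j+1} + 6.
This completes the inductive step, so c(m) = -3^m + 6 for all m ≥ 1.

c(m) = -3^m + 6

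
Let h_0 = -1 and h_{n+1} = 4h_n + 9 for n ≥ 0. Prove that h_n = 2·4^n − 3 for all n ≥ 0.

Base case: h_0 = -1, and 2·4^0 − 3 = 2 − 3 = -1.
Assume h_r = 2·4^r − 3 for some r ≥ 0.
Then h_{r+1} = 4h_r + 9 = 4·(2·4^r − 3) + 9 = 8·4^r − 12 + 9 = 2·4^{r+1} − 3.
So the formula holds for r+1, and by induction h_n = 2·4^n − 3 for all n ≥ 0.

h_n = 2·4^n − 3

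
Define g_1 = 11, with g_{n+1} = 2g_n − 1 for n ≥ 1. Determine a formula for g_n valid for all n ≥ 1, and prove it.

Claim: g_n = 5·2^n + 1.

Base case: g_1 = 11, and 5·2^1 + 1 = 10 + 1 = 11.
Assume g_r = 5·2^r + 1 for some r ≥ 1.
Then g_{r+1} = 2g_r − 1 = 2·(5·2^r + 1) − 1 = 10·2^r + 2 − 1 = 5·2^{r+1} + 1.
This completes the inductive step, so g_n = 5·2^n + 1 for all n ≥ 1.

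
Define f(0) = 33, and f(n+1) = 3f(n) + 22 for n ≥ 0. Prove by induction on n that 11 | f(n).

Base case: f(0) = 33 = 11·3, so 11 | f(0).
Assume 11 | f(m), so f(m) = 11t for some integer t.
Then f(m+1) = 3f(m) + 22 = 3·(11t) + 22 = 11(3t + 2), so 11 | f(m+1).
This completes the inductive step, so 11 | f(n) for all n ≥ 0.

11 | f(n)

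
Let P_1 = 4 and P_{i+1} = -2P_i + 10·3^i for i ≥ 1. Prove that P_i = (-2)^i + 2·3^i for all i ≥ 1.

Base case: P_1 = 4, and (-2)^1 + 2·3^1 = -2 + 6 = 4.
Assume P_k = (-2)^k + 2·3^k for some k ≥ 1.
Then P_{k+1} = -2P_k + 10·3^k = -2·((-2)^k + 2·3^k) + 10·3^k = (-2)^{k+1} − 4·3^k + 10·3^k = (-2)^{k+1} + 6·3^k = (-2)^{k+1} + 2·3^{k+1}.
Hence P_i = (-2)^i + 2·3^i for every i ≥ 1, by induction.

P_i = (-2)^i + 2·3^i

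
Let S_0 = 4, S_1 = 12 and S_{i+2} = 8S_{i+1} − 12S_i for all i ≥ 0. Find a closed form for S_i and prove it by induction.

Claim: S_i = 3·2^i + 6^i.

Base cases: S_0 = 4 and 3·2^0 + 6^0 = 4; S_1 = 12 and 3·2^1 + 6^1 = 12.
Assume S_t = 3·2^t + 6^t for all 0 ≤ t ≤ j, where j ≥ 1.
Then S_{j+1} = 8S_j − 12S_{j−1} = 8·(3·2^j + 6^j) − 12·(3·2^{j−1} + 6^{j−1}) = 3·(8·2 − 12)2^{j−1} + (8·6 − 12)6^{j−1} = 12·2^{j−1} + 36·6^{j−1} = 3·2^{j+1} + 6^{j+1}.
By strong induction, S_i = 3·2^i + 6^i for all i ≥ 0.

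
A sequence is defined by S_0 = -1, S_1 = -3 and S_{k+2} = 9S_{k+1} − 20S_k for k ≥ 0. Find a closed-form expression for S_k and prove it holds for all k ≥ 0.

Claim: S_k = 5^k − 2·4^k.

Base cases: S_0 = -1 and 5^0 − 2·4^0 = -1; S_1 = -3 and 5^1 − 2·4^1 = -3.
Assume S_j = 5^j − 2·4^j for all 0 ≤ j ≤ r, where r ≥ 1.
Then S_{r+1} = 9S_r − 20S_{r−1} = 9·(5^r − 2·4^r) − 20·(5^{r−1} − 2·4^{r−1}) = (9·5 − 20)5^{r−1} − 2·(9·4 − 20)4^{r−1} = 25·5^{r−1} − 32·4^{r−1} = 5^{r+1} − 2·4^{r+1}.
This completes the inductive step, so S_k = 5^k − 2·4^k for all k ≥ 0.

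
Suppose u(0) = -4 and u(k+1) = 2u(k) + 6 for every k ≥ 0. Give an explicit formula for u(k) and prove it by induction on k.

Claim: u(k) = 2^{k+1} − 6.

Base case: u(0) = -4, and 2^{0+1} − 6 = 2 − 6 = -4.
Assume u(r) = 2^{r+1} − 6 for some r ≥ 0.
Then u(r+1) = 2u(r) + 6 = 2·(2^{r+1} − 6) + 6 = 2^{r+2} − 12 + 6 = 2^{r+2} − 6.
This completes the inductive step, so u(k) = 2^{k+1} − 6 for all k ≥ 0.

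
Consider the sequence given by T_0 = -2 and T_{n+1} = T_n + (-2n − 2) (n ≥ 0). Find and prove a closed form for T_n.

Claim: T_n = -n^2 − n − 2.

Base case: T_0 = -2, and -0^2 − 0 − 2 = -2.
Assume T_r = -r^2 − r − 2.
Then T_{r+1} = T_r + (-2r − 2) = (-r^2 − r − 2) + (-2r − 2) = -r^2 − 3r − 4,
and -(r+1)^2 − (r+1) − 2 = -r^2 − 3r − 4.
This completes the inductive step, so T_n = -n^2 − n − 2 for all n ≥ 0.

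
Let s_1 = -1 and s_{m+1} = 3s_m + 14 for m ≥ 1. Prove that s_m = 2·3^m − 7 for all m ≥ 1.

Base case: s_1 = -1, and 2·3^1 − 7 = 6 − 7 = -1.
Assume s_r = 2·3^r − 7 for some r ≥ 1.
Then s_{r+1} = 3s_r + 14 = 3·(2·3^r − 7) + 14 = 6·3^r − 21 + 14 = 2·3^{r+1} − 7.
This completes the inductive step, so s_m = 2·3^m − 7 for all m ≥ 1.

s_m = 2·3^m − 7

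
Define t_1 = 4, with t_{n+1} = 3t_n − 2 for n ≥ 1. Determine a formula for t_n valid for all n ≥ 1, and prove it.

Claim: t_n = 3^n + 1.

Base case: t_1 = 4, and 3^1 + 1 = 3 + 1 = 4.
Assume t_m = 3^m + 1 for some m ≥ 1.
Then t_{m+1} = 3t_m − 2 = 3·(3^m + 1) − 2 = 3^{m+1} + 3 − 2 = 3^{m+1} + 1.
By induction, t_n = 3^n + 1 for all n ≥ 1.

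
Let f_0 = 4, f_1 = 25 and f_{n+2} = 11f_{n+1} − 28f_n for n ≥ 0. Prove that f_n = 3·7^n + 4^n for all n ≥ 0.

Base cases: f_0 = 4 and 3·7^0 + 4^0 = 4; f_1 = 25 and 3·7^1 + 4^1 = 25.
Assume f_i = 3·7^i + 4^i for all 0 ≤ i ≤ j, where j ≥ 1.
Then f_{j+1} = 11f_j − 28f_{j−1} = 11·(3·7^j + 4^j) − 28·(3·7^{j−1} + 4^{j−1}) = 3·(11·7 − 28)7^{j−1} + (11·4 − 28)4^{j−1} = 147·7^{j−1} + 16·4^{j−1} = 3·7^{j+1} + 4^{j+1}.
So the formula holds for j+1, and by strong induction f_n = 3·7^n + 4^n for all n ≥ 0.

f_n = 3·7^n + 4^n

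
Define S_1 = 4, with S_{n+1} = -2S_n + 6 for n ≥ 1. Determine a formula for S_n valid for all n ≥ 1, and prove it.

Claim: S_n = -(-2)^n + 2.

Base case: S_1 = 4, and -(-2)^1 + 2 = 2 + 2 = 4.
Assume S_j = -(-2)^j + 2 for some j ≥ 1.
Then S_{j+1} = -2S_j + 6 = -2·(-(-2)^j + 2) + 6 = 2·(-2)^j − 4 + 6 = -(-2)^{j+1} + 2.
This completes the inductive step, so S_n = -(-2)^n + 2 for all n ≥ 1.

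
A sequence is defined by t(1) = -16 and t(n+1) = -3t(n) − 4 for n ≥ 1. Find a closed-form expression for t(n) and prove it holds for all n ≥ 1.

Claim: t(n) = 5·(-3)^n − 1.

Base case: t(1) = -16, and 5·(-3)^1 − 1 = -15 − 1 = -16.
Assume t(k) = 5·(-3)^k − 1 for some k ≥ 1.
Then t(k+1) = -3t(k) − 4 = -3·(5·(-3)^k − 1) − 4 = -15·(-3)^k + 3 − 4 = 5·(-3)^{k+1} − 1.
By induction, t(n) = 5·(-3)^n − 1 for all n ≥ 1.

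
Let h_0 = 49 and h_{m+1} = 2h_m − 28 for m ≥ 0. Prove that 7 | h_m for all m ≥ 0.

Base case: h_0 = 49 = 7·7, so 7 | h_0.
Assume 7 | h_k, so h_k = 7t for some integer t.
Then h_{k+1} = 2h_k − 28 = 2·(7t) − 28 = 7(2t − 4), so 7 | h_{k+1}.
This completes the inductive step, so 7 | h_m for all m ≥ 0.

7 | h_m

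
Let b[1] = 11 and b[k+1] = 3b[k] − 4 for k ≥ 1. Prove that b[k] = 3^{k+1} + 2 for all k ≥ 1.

Base case: b[1] = 11, and 3^{1+1} + 2 = 9 + 2 = 11.
Assume b[j] = 3^{j+1} + 2 for some j ≥ 1.
Then b[j+1] = 3b[j] − 4 = 3·(3^{j+1} + 2) − 4 = 3^{j+2} + 6 − 4 = 3^{j+2} + 2.
So the formula holds for j+1, and by induction b[k] = 3^{k+1} + 2 for all k ≥ 1.

b[k] = 3^{k+1} + 2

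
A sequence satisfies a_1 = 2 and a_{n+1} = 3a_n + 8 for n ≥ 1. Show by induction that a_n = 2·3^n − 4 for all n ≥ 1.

Base case: a_1 = 2, and 2·3^1 − 4 = 6 − 4 = 2.
Assume a_r = 2·3^r − 4 for some r ≥ 1.
Then a_{r+1} = 3a_r + 8 = 3·(2·3^r − 4) + 8 = 6·3^r − 12 + 8 = 2·3^{r+1} − 4.
By induction, a_n = 2·3^n − 4 for all n ≥ 1.

a_n = 2·3^n − 4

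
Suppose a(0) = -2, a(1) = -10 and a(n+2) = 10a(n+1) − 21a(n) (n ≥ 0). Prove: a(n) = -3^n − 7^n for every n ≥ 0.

Base cases: a(0) = -2 and -3^0 − 7^0 = -2; a(1) = -10 and -3^1 − 7^1 = -10.
Assume a(j) = -3^j − 7^j for all 0 ≤ j ≤ m, where m ≥ 1.
Then a(m+1) = 10a(m) − 21a(m−1) = 10·(-3^m − 7^m) − 21·(-3^{m−1} − 7^{m−1}) = -(10·3 − 21)3^{m−1} − (10·7 − 21)7^{m−1} = -9·3^{m−1} − 49·7^{m−1} = -3^{m+1} − 7^{m+1}.
So the formula holds for m+1, and by strong induction a(n) = -3^n − 7^n for all n ≥ 0.

a(n) = -3^n − 7^n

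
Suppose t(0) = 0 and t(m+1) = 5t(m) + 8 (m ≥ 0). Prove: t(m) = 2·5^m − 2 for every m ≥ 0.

Base case: t(0) = 0, and 2·5^0 − 2 = 2 − 2 = 0.
Assume t(k) = 2·5^k − 2 for some k ≥ 0.
Then t(k+1) = 5t(k) + 8 = 5·(2·5^k − 2) + 8 = 10·5^k − 10 + 8 = 2·5^{k+1} − 2.
So the formula holds for k+1, and by induction t(m) = 2·5^m − 2 for all m ≥ 0.

t(m) = 2·5^m − 2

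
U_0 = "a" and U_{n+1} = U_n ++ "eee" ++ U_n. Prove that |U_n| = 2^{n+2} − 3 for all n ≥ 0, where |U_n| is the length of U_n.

Base case: |U_0| = 1, and 2^{0+2} − 3 = 1.
Assume |U_m| = 2^{m+2} − 3.
Then |U_{m+1}| = |U_m| + 3 + |U_m| = 2|U_m| + 3 = 2(2^{m+2} − 3) + 3 = 2^{m+3} − 6 + 3 = 2^{m+3} − 3.
This completes the inductive step, so |U_n| = 2^{n+2} − 3 for all n ≥ 0.

|U_n| = 2^{n+2} − 3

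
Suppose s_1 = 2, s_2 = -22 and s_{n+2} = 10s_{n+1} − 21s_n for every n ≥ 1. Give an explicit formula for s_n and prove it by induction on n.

Claim: s_n = 3·3^n − 7^n.

Base cases: s_1 = 2 and 3·3^1 − 7^1 = 2; s_2 = -22 and 3·3^2 − 7^2 = -22.
Assume s_j = 3·3^j − 7^j for all 1 ≤ j ≤ k, where k ≥ 2.
Then s_{k+1} = 10s_k − 21s_{k−1} = 10·(3·3^k − 7^k) − 21·(3·3^{k−1} − 7^{k−1}) = 3·(10·3 − 21)3^{k−1} − (10·7 − 21)7^{k−1} = 27·3^{k−1} − 49·7^{k−1} = 3·3^{k+1} − 7^{k+1}.
This completes the inductive step, so s_n = 3·3^n − 7^n for all n ≥ 1.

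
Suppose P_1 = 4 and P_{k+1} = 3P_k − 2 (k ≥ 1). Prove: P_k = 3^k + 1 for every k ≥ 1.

Base case: P_1 = 4, and 3^1 + 1 = 3 + 1 = 4.
Assume P_m = 3^m + 1 for some m ≥ 1.
Then P_{m+1} = 3P_m − 2 = 3·(3^m + 1) − 2 = 3^{m+1} + 3 − 2 = 3^{m+1} + 1.
This completes the inductive step, so P_k = 3^k + 1 for all k ≥ 1.

P_k = 3^k + 1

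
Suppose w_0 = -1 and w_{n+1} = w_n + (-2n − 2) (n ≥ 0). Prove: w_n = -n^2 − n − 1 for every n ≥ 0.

Base case: w_0 = -1, and -0^2 − 0 − 1 = -1.
Assume w_j = -j^2 − j − 1.
Then w_{j+1} = w_j + (-2j − 2) = (-j^2 − j − 1) + (-2j − 2) = -j^2 − 3j − 3,
and -(j+1)^2 − (j+1) − 1 = -j^2 − 3j − 3.
Hence w_n = -n^2 − n − 1 for every n ≥ 0, by induction.

w_n = -n^2 − n − 1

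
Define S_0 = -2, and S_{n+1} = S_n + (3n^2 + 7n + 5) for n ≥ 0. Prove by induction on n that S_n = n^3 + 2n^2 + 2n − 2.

Base case: S_0 = -2, and 0^3 + 2·0^2 + 2·0 − 2 = -2.
Assume S_m = m^3 + 2m^2 + 2m − 2.
Then S_{m+1} = S_m + (3m^2 + 7m + 5) = (m^3 + 2m^2 + 2m − 2) + (3m^2 + 7m + 5) = m^3 + 5m^2 + 9m + 3,
and (m+1)^3 + 2·(m+1)^2 + 2·(m+1) − 2 = m^3 + 5m^2 + 9m + 3.
Hence S_n = n^3 + 2n^2 + 2n − 2 for every n ≥ 0, by induction.

S_n = n^3 + 2n^2 + 2n − 2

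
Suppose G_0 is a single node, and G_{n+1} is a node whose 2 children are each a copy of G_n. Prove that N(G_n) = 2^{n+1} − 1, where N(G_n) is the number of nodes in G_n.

Base case: N(G_0) = 1, and 2^{0+1} − 1 = 1.
Assume N(G_r) = 2^{r+1} − 1.
Then N(G_{r+1}) = 1 + 2N(G_r) = 1 + 2(2^{r+1} − 1) = 2^{r+2} − 2 + 1 = 2^{r+2} − 1.
Hence N(G_n) = 2^{n+1} − 1 for every n ≥ 0, by induction.

N(G_n) = 2^{n+1} − 1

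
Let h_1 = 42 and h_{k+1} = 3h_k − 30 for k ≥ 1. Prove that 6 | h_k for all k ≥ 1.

Base case: h_1 = 42 = 6·7, so 6 | h_1.
Assume 6 | h_r, so h_r = 6t for some integer t.
Then h_{r+1} = 3h_r − 30 = 3·(6t) − 30 = 6(3t − 5), so 6 | h_{r+1}.
This completes the inductive step, so 6 | h_k for all k ≥ 1.

6 | h_k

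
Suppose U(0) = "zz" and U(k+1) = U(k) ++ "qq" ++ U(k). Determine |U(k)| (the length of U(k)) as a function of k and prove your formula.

Claim: |U(k)| = 2^{k+2} − 2.

Base case: |U(0)| = 2, and 2^{0+2} − 2 = 2.
Assume |U(m)| = 2^{m+2} − 2.
Then |U(m+1)| = |U(m)| + 2 + |U(m)| = 2|U(m)| + 2 = 2(2^{m+2} − 2) + 2 = 2^{m+3} − 4 + 2 = 2^{m+3} − 2.
By induction, |U(k)| = 2^{k+2} − 2 for all k ≥ 0.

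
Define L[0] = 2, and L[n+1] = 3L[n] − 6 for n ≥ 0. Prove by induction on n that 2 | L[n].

Base case: L[0] = 2 = 2·1, so 2 | L[0].
Assume 2 | L[m], so L[m] = 2t for some integer t.
Then L[m+1] = 3L[m] − 6 = 3·(2t) − 6 = 2(3t − 3), so 2 | L[m+1].
By induction, 2 | L[n] for all n ≥ 0.

2 | L[n]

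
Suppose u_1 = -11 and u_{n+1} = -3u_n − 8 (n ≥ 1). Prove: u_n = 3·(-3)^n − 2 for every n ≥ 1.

Base case: u_1 = -11, and 3·(-3)^1 − 2 = -9 − 2 = -11.
Assume u_k = 3·(-3)^k − 2 for some k ≥ 1.
Then u_{k+1} = -3u_k − 8 = -3·(3·(-3)^k − 2) − 8 = -9·(-3)^k + 6 − 8 = 3·(-3)^{k+1} − 2.
By induction, u_n = 3·(-3)^n − 2 for all n ≥ 1.

u_n = 3·(-3)^n − 2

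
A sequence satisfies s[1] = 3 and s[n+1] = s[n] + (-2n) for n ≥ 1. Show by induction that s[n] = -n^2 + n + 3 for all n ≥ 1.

Base case: s[1] = 3, and -1^2 + 1 + 3 = 3.
Assume s[j] = -j^2 + j + 3.
Then s[j+1] = s[j] + (-2j) = (-j^2 + j + 3) + (-2j) = -j^2 − j + 3,
and -(j+1)^2 + (j+1) + 3 = -j^2 − j + 3.
By induction, s[n] = -n^2 + n + 3 for all n ≥ 1.

s[n] = -n^2 + n + 3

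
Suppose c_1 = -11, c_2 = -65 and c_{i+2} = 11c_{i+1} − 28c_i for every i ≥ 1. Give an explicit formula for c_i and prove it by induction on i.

Claim: c_i = -4^i − 7^i.

Base cases: c_1 = -11 and -4^1 − 7^1 = -11; c_2 = -65 and -4^2 − 7^2 = -65.
Assume c_t = -4^t − 7^t for all 1 ≤ t ≤ j, where j ≥ 2.
Then c_{j+1} = 11c_j − 28c_{j−1} = 11·(-4^j − 7^j) − 28·(-4^{j−1} − 7^{j−1}) = -(11·4 − 28)4^{j−1} − (11·7 − 28)7^{j−1} = -16·4^{j−1} − 49·7^{j−1} = -4^{j+1} − 7^{j+1}.
So the formula holds for j+1, and by strong induction c_i = -4^i − 7^i for all i ≥ 1.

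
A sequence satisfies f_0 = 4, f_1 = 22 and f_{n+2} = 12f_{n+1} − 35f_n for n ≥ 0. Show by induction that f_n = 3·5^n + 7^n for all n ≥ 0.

Base cases: f_0 = 4 and 3·5^0 + 7^0 = 4; f_1 = 22 and 3·5^1 + 7^1 = 22.
Assume f_i = 3·5^i + 7^i for all 0 ≤ i ≤ j, where j ≥ 1.
Then f_{j+1} = 12f_j − 35f_{j−1} = 12·(3·5^j + 7^j) − 35·(3·5^{j−1} + 7^{j−1}) = 3·(12·5 − 35)5^{j−1} + (12·7 − 35)7^{j−1} = 75·5^{j−1} + 49·7^{j−1} = 3·5^{j+1} + 7^{j+1}.
So the formula holds for j+1, and by strong induction f_n = 3·5^n + 7^n for all n ≥ 0.

f_n = 3·5^n + 7^n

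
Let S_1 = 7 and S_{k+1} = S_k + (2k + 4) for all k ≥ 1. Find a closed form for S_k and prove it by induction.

Claim: S_k = k^2 + 3k + 3.

Base case: S_1 = 7, and 1^2 + 3·1 + 3 = 7.
Assume S_m = m^2 + 3m + 3.
Then S_{m+1} = S_m + (2m + 4) = (m^2 + 3m + 3) + (2m + 4) = m^2 + 5m + 7,
and (m+1)^2 + 3·(m+1) + 3 = m^2 + 5m + 7.
This completes the inductive step, so S_k = k^2 + 3k + 3 for all k ≥ 1.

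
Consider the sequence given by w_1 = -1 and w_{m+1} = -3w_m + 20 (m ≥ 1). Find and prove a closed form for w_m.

Claim: w_m = 2·(-3)^m + 5.

Base case: w_1 = -1, and 2·(-3)^1 + 5 = -6 + 5 = -1.
Assume w_r = 2·(-3)^r + 5 for some r ≥ 1.
Then w_{r+1} = -3w_r + 20 = -3·(2·(-3)^r + 5) + 20 = -6·(-3)^r − 15 + 20 = 2·(-3)^{r+1} + 5.
By induction, w_m = 2·(-3)^m + 5 for all m ≥ 1.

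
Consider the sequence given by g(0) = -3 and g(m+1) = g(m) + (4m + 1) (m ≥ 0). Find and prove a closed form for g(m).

Claim: g(m) = 2m^2 − m − 3.

Base case: g(0) = -3, and 2·0^2 − 0 − 3 = -3.
Assume g(k) = 2k^2 − k − 3.
Then g(k+1) = g(k) + (4k + 1) = (2k^2 − k − 3) + (4k + 1) = 2k^2 + 3k − 2,
and 2·(k+1)^2 − (k+1) − 3 = 2k^2 + 3k − 2.
Hence g(m) = 2m^2 − m − 3 for every m ≥ 0, by induction.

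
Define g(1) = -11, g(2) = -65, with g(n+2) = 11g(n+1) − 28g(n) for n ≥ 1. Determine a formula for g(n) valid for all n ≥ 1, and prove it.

Claim: g(n) = -7^n − 4^n.

Base cases: g(1) = -11 and -7^1 − 4^1 = -11; g(2) = -65 and -7^2 − 4^2 = -65.
Assume g(j) = -7^j − 4^j for all 1 ≤ j ≤ m, where m ≥ 2.
Then g(m+1) = 11g(m) − 28g(m−1) = 11·(-7^m − 4^m) − 28·(-7^{m−1} − 4^{m−1}) = -(11·7 − 28)7^{m−1} − (11·4 − 28)4^{m−1} = -49·7^{m−1} − 16·4^{m−1} = -7^{m+1} − 4^{m+1}.
So the formula holds for m+1, and by strong induction g(n) = -7^n − 4^n for all n ≥ 1.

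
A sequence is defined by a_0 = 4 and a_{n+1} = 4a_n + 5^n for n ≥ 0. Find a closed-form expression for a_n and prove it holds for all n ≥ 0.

Claim: a_n = 3·4^n + 5^n.

Base case: a_0 = 4, and 3·4^0 + 5^0 = 3 + 1 = 4.
Assume a_r = 3·4^r + 5^r for some r ≥ 0.
Then a_{r+1} = 4a_r + 5^r = 4·(3·4^r + 5^r) + 5^r = 3·4^{r+1} + 4·5^r + 5^r = 3·4^{r+1} + 5·5^r = 3·4^{r+1} + 5^{r+1}.
This completes the inductive step, so a_n = 3·4^n + 5^n for all n ≥ 0.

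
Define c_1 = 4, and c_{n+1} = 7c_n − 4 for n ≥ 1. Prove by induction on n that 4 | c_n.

Base case: c_1 = 4 = 4·1, so 4 | c_1.
Assume 4 | c_r, so c_r = 4t for some integer t.
Then c_{r+1} = 7c_r − 4 = 7·(4t) − 4 = 4(7t − 1), so 4 | c_{r+1}.
Hence 4 | c_n for every n ≥ 1, by induction.

4 | c_n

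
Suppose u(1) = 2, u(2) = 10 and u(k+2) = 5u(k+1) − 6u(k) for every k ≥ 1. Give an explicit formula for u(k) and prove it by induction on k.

Claim: u(k) = 2·3^k − 2·2^k.

Base cases: u(1) = 2 and 2·3^1 − 2·2^1 = 2; u(2) = 10 and 2·3^2 − 2·2^2 = 10.
Assume u(j) = 2·3^j − 2·2^j for all 1 ≤ j ≤ m, where m ≥ 2.
Then u(m+1) = 5u(m) − 6u(m−1) = 5·(2·3^m − 2·2^m) − 6·(2·3^{m−1} − 2·2^{m−1}) = 2·(5·3 − 6)3^{m−1} − 2·(5·2 − 6)2^{m−1} = 18·3^{m−1} − 8·2^{m−1} = 2·3^{m+1} − 2·2^{m+1}.
Hence u(k) = 2·3^k − 2·2^k for every k ≥ 1, by strong induction.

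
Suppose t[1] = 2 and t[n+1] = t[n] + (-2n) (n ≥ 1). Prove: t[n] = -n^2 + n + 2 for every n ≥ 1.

Base case: t[1] = 2, and -1^2 + 1 + 2 = 2.
Assume t[k] = -k^2 + k + 2.
Then t[k+1] = t[k] + (-2k) = (-k^2 + k + 2) + (-2k) = -k^2 − k + 2,
and -(k+1)^2 + (k+1) + 2 = -k^2 − k + 2.
This completes the inductive step, so t[n] = -n^2 + n + 2 for all n ≥ 1.

t[n] = -n^2 + n + 2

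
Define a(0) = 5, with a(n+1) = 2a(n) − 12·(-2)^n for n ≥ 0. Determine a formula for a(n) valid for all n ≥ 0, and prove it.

Claim: a(n) = 2·2^n + 3·(-2)^n.

Base case: a(0) = 5, and 2·2^0 + 3·(-2)^0 = 2 + 3 = 5.
Assume a(r) = 2·2^r + 3·(-2)^r for some r ≥ 0.
Then a(r+1) = 2a(r) − 12·(-2)^r = 2·(2·2^r + 3·(-2)^r) − 12·(-2)^r = 2·2^{r+1} + 6·(-2)^r − 12·(-2)^r = 2·2^{r+1} − 6·(-2)^r = 2·2^{r+1} + 3·(-2)^{r+1}.
This completes the inductive step, so a(n) = 2·2^n + 3·(-2)^n for all n ≥ 0.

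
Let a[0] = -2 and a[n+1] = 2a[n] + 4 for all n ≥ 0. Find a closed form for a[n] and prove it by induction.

Claim: a[n] = 2^{n+1} − 4.

Base case: a[0] = -2, and 2^{0+1} − 4 = 2 − 4 = -2.
Assume a[k] = 2^{k+1} − 4 for some k ≥ 0.
Then a[k+1] = 2a[k] + 4 = 2·(2^{k+1} − 4) + 4 = 2^{k+2} − 8 + 4 = 2^{k+2} − 4.
This completes the inductive step, so a[n] = 2^{n+1} − 4 for all n ≥ 0.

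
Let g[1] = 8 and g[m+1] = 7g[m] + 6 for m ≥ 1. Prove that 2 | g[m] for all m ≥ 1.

Base case: g[1] = 8 = 2·4, so 2 | g[1].
Assume 2 | g[k], so g[k] = 2t for some integer t.
Then g[k+1] = 7g[k] + 6 = 7·(2t) + 6 = 2(7t + 3), so 2 | g[k+1].
Hence 2 | g[m] for every m ≥ 1, by induction.

2 | g[m]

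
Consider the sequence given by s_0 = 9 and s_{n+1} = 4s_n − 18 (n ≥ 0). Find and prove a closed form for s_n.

Claim: s_n = 3·4^n + 6.

Base case: s_0 = 9, and 3·4^0 + 6 = 3 + 6 = 9.
Assume s_k = 3·4^k + 6 for some k ≥ 0.
Then s_{k+1} = 4s_k − 18 = 4·(3·4^k + 6) − 18 = 12·4^k + 24 − 18 = 3·4^{k+1} + 6.
By induction, s_n = 3·4^n + 6 for all n ≥ 0.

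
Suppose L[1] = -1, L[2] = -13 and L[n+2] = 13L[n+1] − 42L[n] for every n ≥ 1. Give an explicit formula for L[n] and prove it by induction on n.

Claim: L[n] = 6^n − 7^n.

Base cases: L[1] = -1 and 6^1 − 7^1 = -1; L[2] = -13 and 6^2 − 7^2 = -13.
Assume L[i] = 6^i − 7^i for all 1 ≤ i ≤ j, where j ≥ 2.
Then L[j+1] = 13L[j] − 42L[j−1] = 13·(6^j − 7^j) − 42·(6^{j−1} − 7^{j−1}) = (13·6 − 42)6^{j−1} − (13·7 − 42)7^{j−1} = 36·6^{j−1} − 49·7^{j−1} = 6^{j+1} − 7^{j+1}.
Hence L[n] = 6^n − 7^n for every n ≥ 1, by strong induction.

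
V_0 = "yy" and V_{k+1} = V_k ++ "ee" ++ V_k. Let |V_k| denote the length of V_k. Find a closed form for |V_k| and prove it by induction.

Claim: |V_k| = 2^{k+2} − 2.

Base case: |V_0| = 2, and 2^{0+2} − 2 = 2.
Assume |V_j| = 2^{j+2} − 2.
Then |V_{j+1}| = |V_j| + 2 + |V_j| = 2|V_j| + 2 = 2(2^{j+2} − 2) + 2 = 2^{j+3} − 4 + 2 = 2^{j+3} − 2.
Hence |V_k| = 2^{k+2} − 2 for every k ≥ 0, by induction.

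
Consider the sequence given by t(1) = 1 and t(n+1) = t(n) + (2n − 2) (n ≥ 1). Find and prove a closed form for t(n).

Claim: t(n) = n^2 − 3n + 3.

Base case: t(1) = 1, and 1^2 − 3·1 + 3 = 1.
Assume t(m) = m^2 − 3m + 3.
Then t(m+1) = t(m) + (2m − 2) = (m^2 − 3m + 3) + (2m − 2) = m^2 − m + 1,
and (m+1)^2 − 3·(m+1) + 3 = m^2 − m + 1.
Hence t(n) = n^2 − 3n + 3 for every n ≥ 1, by induction.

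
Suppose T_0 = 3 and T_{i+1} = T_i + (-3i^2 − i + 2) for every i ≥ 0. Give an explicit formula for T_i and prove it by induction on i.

Claim: T_i = -i^3 + i^2 + 2i + 3.

Base case: T_0 = 3, and -0^3 + 0^2 + 2·0 + 3 = 3.
Assume T_k = -k^3 + k^2 + 2k + 3.
Then T_{k+1} = T_k + (-3k^2 − k + 2) = (-k^3 + k^2 + 2k + 3) + (-3k^2 − k + 2) = -k^3 − 2k^2 + k + 5,
and -(k+1)^3 + (k+1)^2 + 2·(k+1) + 3 = -k^3 − 2k^2 + k + 5.
Hence T_i = -i^3 + i^2 + 2i + 3 for every i ≥ 0, by induction.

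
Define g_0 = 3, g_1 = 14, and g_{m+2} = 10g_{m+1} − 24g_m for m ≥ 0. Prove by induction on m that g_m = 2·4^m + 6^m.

Base cases: g_0 = 3 and 2·4^0 + 6^0 = 3; g_1 = 14 and 2·4^1 + 6^1 = 14.
Assume g_i = 2·4^i + 6^i for all 0 ≤ i ≤ j, where j ≥ 1.
Then g_{j+1} = 10g_j − 24g_{j−1} = 10·(2·4^j + 6^j) − 24·(2·4^{j−1} + 6^{j−1}) = 2·(10·4 − 24)4^{j−1} + (10·6 − 24)6^{j−1} = 32·4^{j−1} + 36·6^{j−1} = 2·4^{j+1} + 6^{j+1}.
This completes the inductive step, so g_m = 2·4^m + 6^m for all m ≥ 0.

g_m = 2·4^m + 6^m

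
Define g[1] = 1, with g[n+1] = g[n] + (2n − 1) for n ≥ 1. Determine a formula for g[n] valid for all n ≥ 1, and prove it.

Claim: g[n] = n^2 − 2n + 2.

Base case: g[1] = 1, and 1^2 − 2·1 + 2 = 1.
Assume g[k] = k^2 − 2k + 2.
Then g[k+1] = g[k] + (2k − 1) = (k^2 − 2k + 2) + (2k − 1) = k^2 + 1,
and (k+1)^2 − 2·(k+1) + 2 = k^2 + 1.
By induction, g[n] = n^2 − 2n + 2 for all n ≥ 1.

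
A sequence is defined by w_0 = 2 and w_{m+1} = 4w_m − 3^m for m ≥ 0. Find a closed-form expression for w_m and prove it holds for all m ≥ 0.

Claim: w_m = 4^m + 3^m.

Base case: w_0 = 2, and 4^0 + 3^0 = 1 + 1 = 2.
Assume w_k = 4^k + 3^k for some k ≥ 0.
Then w_{k+1} = 4w_k − 3^k = 4·(4^k + 3^k) − 3^k = 4^{k+1} + 4·3^k − 3^k = 4^{k+1} + 3·3^k = 4^{k+1} + 3^{k+1}.
This completes the inductive step, so w_m = 4^m + 3^m for all m ≥ 0.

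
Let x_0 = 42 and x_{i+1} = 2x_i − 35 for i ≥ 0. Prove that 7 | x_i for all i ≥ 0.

Base case: x_0 = 42 = 7·6, so 7 | x_0.
Assume 7 | x_k, so x_k = 7t for some integer t.
Then x_{k+1} = 2x_k − 35 = 2·(7t) − 35 = 7(2t − 5), so 7 | x_{k+1}.
So the property holds for k+1, and by induction 7 | x_i for all i ≥ 0.

7 | x_i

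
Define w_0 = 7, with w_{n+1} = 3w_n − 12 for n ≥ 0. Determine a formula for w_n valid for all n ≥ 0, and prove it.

Claim: w_n = 3^n + 6.

Base case: w_0 = 7, and 3^0 + 6 = 1 + 6 = 7.
Assume w_m = 3^m + 6 for some m ≥ 0.
Then w_{m+1} = 3w_m − 12 = 3·(3^m + 6) − 12 = 3^{m+1} + 18 − 12 = 3^{m+1} + 6.
So the formula holds for m+1, and by induction w_n = 3^n + 6 for all n ≥ 0.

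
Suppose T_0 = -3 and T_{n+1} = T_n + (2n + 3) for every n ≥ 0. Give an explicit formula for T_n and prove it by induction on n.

Claim: T_n = n^2 + 2n − 3.

Base case: T_0 = -3, and 0^2 + 2·0 − 3 = -3.
Assume T_m = m^2 + 2m − 3.
Then T_{m+1} = T_m + (2m + 3) = (m^2 + 2m − 3) + (2m + 3) = m^2 + 4m,
and (m+1)^2 + 2·(m+1) − 3 = m^2 + 4m.
This completes the inductive step, so T_n = n^2 + 2n − 3 for all n ≥ 0.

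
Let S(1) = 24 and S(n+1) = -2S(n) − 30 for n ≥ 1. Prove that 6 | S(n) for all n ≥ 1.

Base case: S(1) = 24 = 6·4, so 6 | S(1).
Assume 6 | S(r), so S(r) = 6t for some integer t.
Then S(r+1) = -2S(r) − 30 = -2·(6t) − 30 = 6(-2t − 5), so 6 | S(r+1).
Hence 6 | S(n) for every n ≥ 1, by induction.

6 | S(n)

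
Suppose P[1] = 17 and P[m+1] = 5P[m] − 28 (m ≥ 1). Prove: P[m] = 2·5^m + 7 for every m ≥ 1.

Base case: P[1] = 17, and 2·5^1 + 7 = 10 + 7 = 17.
Assume P[r] = 2·5^r + 7 for some r ≥ 1.
Then P[r+1] = 5P[r] − 28 = 5·(2·5^r + 7) − 28 = 10·5^r + 35 − 28 = 2·5^{r+1} + 7.
By induction, P[m] = 2·5^m + 7 for all m ≥ 1.

P[m] = 2·5^m + 7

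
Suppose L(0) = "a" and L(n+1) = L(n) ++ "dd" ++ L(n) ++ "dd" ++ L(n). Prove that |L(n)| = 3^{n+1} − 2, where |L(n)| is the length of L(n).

Base case: |L(0)| = 1, and 3^{0+1} − 2 = 1.
Assume |L(k)| = 3^{k+1} − 2.
Then |L(k+1)| = 3|L(k)| + 4 = 3(3^{k+1} − 2) + 4 = 3^{k+2} − 6 + 4 = 3^{k+2} − 2.
This completes the inductive step, so |L(n)| = 3^{n+1} − 2 for all n ≥ 0.

|L(n)| = 3^{n+1} − 2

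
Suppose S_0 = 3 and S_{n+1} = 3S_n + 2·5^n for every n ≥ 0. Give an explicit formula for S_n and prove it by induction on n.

Claim: S_n = 2·3^n + 5^n.

Base case: S_0 = 3, and 2·3^0 + 5^0 = 2 + 1 = 3.
Assume S_j = 2·3^j + 5^j for some j ≥ 0.
Then S_{j+1} = 3S_j + 2·5^j = 3·(2·3^j + 5^j) + 2·5^j = 2·3^{j+1} + 3·5^j + 2·5^j = 2·3^{j+1} + 5·5^j = 2·3^{j+1} + 5^{j+1}.
So the formula holds for j+1, and by induction S_n = 2·3^n + 5^n for all n ≥ 0.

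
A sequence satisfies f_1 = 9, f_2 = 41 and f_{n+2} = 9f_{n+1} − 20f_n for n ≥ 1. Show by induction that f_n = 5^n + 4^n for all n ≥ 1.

Base cases: f_1 = 9 and 5^1 + 4^1 = 9; f_2 = 41 and 5^2 + 4^2 = 41.
Assume f_j = 5^j + 4^j for all 1 ≤ j ≤ r, where r ≥ 2.
Then f_{r+1} = 9f_r − 20f_{r−1} = 9·(5^r + 4^r) − 20·(5^{r−1} + 4^{r−1}) = (9·5 − 20)5^{r−1} + (9·4 − 20)4^{r−1} = 25·5^{r−1} + 16·4^{r−1} = 5^{r+1} + 4^{r+1}.
Hence f_n = 5^n + 4^n for every n ≥ 1, by strong induction.

f_n = 5^n + 4^n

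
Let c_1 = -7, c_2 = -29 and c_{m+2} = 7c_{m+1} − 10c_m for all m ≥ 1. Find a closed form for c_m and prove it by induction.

Claim: c_m = -2^m − 5^m.

Base cases: c_1 = -7 and -2^1 − 5^1 = -7; c_2 = -29 and -2^2 − 5^2 = -29.
Assume c_j = -2^j − 5^j for all 1 ≤ j ≤ r, where r ≥ 2.
Then c_{r+1} = 7c_r − 10c_{r−1} = 7·(-2^r − 5^r) − 10·(-2^{r−1} − 5^{r−1}) = -(7·2 − 10)2^{r−1} − (7·5 − 10)5^{r−1} = -4·2^{r−1} − 25·5^{r−1} = -2^{r+1} − 5^{r+1}.
This completes the inductive step, so c_m = -2^m − 5^m for all m ≥ 1.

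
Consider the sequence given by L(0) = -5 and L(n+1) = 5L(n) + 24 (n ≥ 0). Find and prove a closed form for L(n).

Claim: L(n) = 5^n − 6.

Base case: L(0) = -5, and 5^0 − 6 = 1 − 6 = -5.
Assume L(k) = 5^k − 6 for some k ≥ 0.
Then L(k+1) = 5L(k) + 24 = 5·(5^k − 6) + 24 = 5^{k+1} − 30 + 24 = 5^{k+1} − 6.
Hence L(n) = 5^n − 6 for every n ≥ 0, by induction.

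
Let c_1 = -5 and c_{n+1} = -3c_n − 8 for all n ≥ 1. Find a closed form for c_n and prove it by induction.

Claim: c_n = (-3)^n − 2.

Base case: c_1 = -5, and (-3)^1 − 2 = -3 − 2 = -5.
Assume c_m = (-3)^m − 2 for some m ≥ 1.
Then c_{m+1} = -3c_m − 8 = -3·((-3)^m − 2) − 8 = -3·(-3)^m + 6 − 8 = (-3)^{m+1} − 2.
By induction, c_n = (-3)^n − 2 for all n ≥ 1.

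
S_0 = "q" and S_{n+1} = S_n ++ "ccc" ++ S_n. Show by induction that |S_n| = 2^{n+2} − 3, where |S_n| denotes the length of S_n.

Base case: |S_0| = 1, and 2^{0+2} − 3 = 1.
Assume |S_j| = 2^{j+2} − 3.
Then |S_{j+1}| = |S_j| + 3 + |S_j| = 2|S_j| + 3 = 2(2^{j+2} − 3) + 3 = 2^{j+3} − 6 + 3 = 2^{j+3} − 3.
This completes the inductive step, so |S_n| = 2^{n+2} − 3 for all n ≥ 0.

|S_n| = 2^{n+2} − 3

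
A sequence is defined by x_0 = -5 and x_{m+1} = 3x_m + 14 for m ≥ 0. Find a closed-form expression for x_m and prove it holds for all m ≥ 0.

Claim: x_m = 2·3^m − 7.

Base case: x_0 = -5, and 2·3^0 − 7 = 2 − 7 = -5.
Assume x_j = 2·3^j − 7 for some j ≥ 0.
Then x_{j+1} = 3x_j + 14 = 3·(2·3^j − 7) + 14 = 6·3^j − 21 + 14 = 2·3^{j+1} − 7.
By induction, x_m = 2·3^m − 7 for all m ≥ 0.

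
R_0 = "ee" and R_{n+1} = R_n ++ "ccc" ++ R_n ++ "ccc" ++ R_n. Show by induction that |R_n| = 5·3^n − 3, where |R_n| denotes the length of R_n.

Base case: |R_0| = 2, and 5·3^0 − 3 = 2.
Assume |R_k| = 5·3^k − 3.
Then |R_{k+1}| = 3|R_k| + 6 = 3(5·3^k − 3) + 6 = 5·3^{k+1} − 9 + 6 = 5·3^{k+1} − 3.
So the formula holds for k+1, and by induction |R_n| = 5·3^n − 3 for all n ≥ 0.

|R_n| = 5·3^n − 3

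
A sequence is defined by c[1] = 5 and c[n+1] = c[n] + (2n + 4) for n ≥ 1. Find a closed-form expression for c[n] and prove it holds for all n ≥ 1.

Claim: c[n] = n^2 + 3n + 1.

Base case: c[1] = 5, and 1^2 + 3·1 + 1 = 5.
Assume c[r] = r^2 + 3r + 1.
Then c[r+1] = c[r] + (2r + 4) = (r^2 + 3r + 1) + (2r + 4) = r^2 + 5r + 5,
and (r+1)^2 + 3·(r+1) + 1 = r^2 + 5r + 5.
This completes the inductive step, so c[n] = n^2 + 3n + 1 for all n ≥ 1.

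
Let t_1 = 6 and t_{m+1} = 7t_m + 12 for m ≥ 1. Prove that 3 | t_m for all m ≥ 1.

Base case: t_1 = 6 = 3·2, so 3 | t_1.
Assume 3 | t_j, so t_j = 3s for some integer s.
Then t_{j+1} = 7t_j + 12 = 7·(3s) + 12 = 3(7s + 4), so 3 | t_{j+1}.
So the property holds for j+1, and by induction 3 | t_m for all m ≥ 1.

3 | t_m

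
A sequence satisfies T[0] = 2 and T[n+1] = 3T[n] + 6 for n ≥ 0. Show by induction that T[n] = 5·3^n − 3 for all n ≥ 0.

Base case: T[0] = 2, and 5·3^0 − 3 = 5 − 3 = 2.
Assume T[j] = 5·3^j − 3 for some j ≥ 0.
Then T[j+1] = 3T[j] + 6 = 3·(5·3^j − 3) + 6 = 15·3^j − 9 + 6 = 5·3^{j+1} − 3.
This completes the inductive step, so T[n] = 5·3^n − 3 for all n ≥ 0.

T[n] = 5·3^n − 3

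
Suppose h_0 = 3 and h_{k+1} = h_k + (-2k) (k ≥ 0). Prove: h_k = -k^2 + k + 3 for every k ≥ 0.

Base case: h_0 = 3, and -0^2 + 0 + 3 = 3.
Assume h_j = -j^2 + j + 3.
Then h_{j+1} = h_j + (-2j) = (-j^2 + j + 3) + (-2j) = -j^2 − j + 3,
and -(j+1)^2 + (j+1) + 3 = -j^2 − j + 3.
Hence h_k = -k^2 + k + 3 for every k ≥ 0, by induction.

h_k = -k^2 + k + 3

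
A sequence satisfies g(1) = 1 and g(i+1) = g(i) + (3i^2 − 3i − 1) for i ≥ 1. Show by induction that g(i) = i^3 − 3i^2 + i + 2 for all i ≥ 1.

Base case: g(1) = 1, and 1^3 − 3·1^2 + 1 + 2 = 1.
Assume g(k) = k^3 − 3k^2 + k + 2.
Then g(k+1) = g(k) + (3k^2 − 3k − 1) = (k^3 − 3k^2 + k + 2) + (3k^2 − 3k − 1) = k^3 − 2k + 1,
and (k+1)^3 − 3·(k+1)^2 + (k+1) + 2 = k^3 − 2k + 1.
This completes the inductive step, so g(i) = i^3 − 3i^2 + i + 2 for all i ≥ 1.

g(i) = i^3 − 3i^2 + i + 2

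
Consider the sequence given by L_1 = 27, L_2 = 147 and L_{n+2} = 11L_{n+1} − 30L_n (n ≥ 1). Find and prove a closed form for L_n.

Claim: L_n = 3·5^n + 2·6^n.

Base cases: L_1 = 27 and 3·5^1 + 2·6^1 = 27; L_2 = 147 and 3·5^2 + 2·6^2 = 147.
Assume L_j = 3·5^j + 2·6^j for all 1 ≤ j ≤ k, where k ≥ 2.
Then L_{k+1} = 11L_k − 30L_{k−1} = 11·(3·5^k + 2·6^k) − 30·(3·5^{k−1} + 2·6^{k−1}) = 3·(11·5 − 30)5^{k−1} + 2·(11·6 − 30)6^{k−1} = 75·5^{k−1} + 72·6^{k−1} = 3·5^{k+1} + 2·6^{k+1}.
This completes the inductive step, so L_n = 3·5^n + 2·6^n for all n ≥ 1.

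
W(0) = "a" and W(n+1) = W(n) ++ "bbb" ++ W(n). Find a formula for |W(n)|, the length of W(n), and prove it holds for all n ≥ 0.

Claim: |W(n)| = 2^{n+2} − 3.

Base case: |W(0)| = 1, and 2^{0+2} − 3 = 1.
Assume |W(k)| = 2^{k+2} − 3.
Then |W(k+1)| = |W(k)| + 3 + |W(k)| = 2|W(k)| + 3 = 2(2^{k+2} − 3) + 3 = 2^{k+3} − 6 + 3 = 2^{k+3} − 3.
Hence |W(n)| = 2^{n+2} − 3 for every n ≥ 0, by induction.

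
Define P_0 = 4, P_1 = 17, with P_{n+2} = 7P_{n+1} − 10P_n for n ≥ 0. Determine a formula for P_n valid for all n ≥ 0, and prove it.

Claim: P_n = 3·5^n + 2^n.

Base cases: P_0 = 4 and 3·5^0 + 2^0 = 4; P_1 = 17 and 3·5^1 + 2^1 = 17.
Assume P_i = 3·5^i + 2^i for all 0 ≤ i ≤ j, where j ≥ 1.
Then P_{j+1} = 7P_j − 10P_{j−1} = 7·(3·5^j + 2^j) − 10·(3·5^{j−1} + 2^{j−1}) = 3·(7·5 − 10)5^{j−1} + (7·2 − 10)2^{j−1} = 75·5^{j−1} + 4·2^{j−1} = 3·5^{j+1} + 2^{j+1}.
Hence P_n = 3·5^n + 2^n for every n ≥ 0, by strong induction.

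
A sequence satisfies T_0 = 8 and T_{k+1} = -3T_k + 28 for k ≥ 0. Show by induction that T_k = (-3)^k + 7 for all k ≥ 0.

Base case: T_0 = 8, and (-3)^0 + 7 = 1 + 7 = 8.
Assume T_m = (-3)^m + 7 for some m ≥ 0.
Then T_{m+1} = -3T_m + 28 = -3·((-3)^m + 7) + 28 = -3·(-3)^m − 21 + 28 = (-3)^{m+1} + 7.
By induction, T_k = (-3)^k + 7 for all k ≥ 0.

T_k = (-3)^k + 7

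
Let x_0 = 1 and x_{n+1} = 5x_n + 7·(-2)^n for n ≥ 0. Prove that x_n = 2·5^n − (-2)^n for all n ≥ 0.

Base case: x_0 = 1, and 2·5^0 − (-2)^0 = 2 − 1 = 1.
Assume x_j = 2·5^j − (-2)^j for some j ≥ 0.
Then x_{j+1} = 5x_j + 7·(-2)^j = 5·(2·5^j − (-2)^j) + 7·(-2)^j = 2·5^{j+1} − 5·(-2)^j + 7·(-2)^j = 2·5^{j+1} + 2·(-2)^j = 2·5^{j+1} − (-2)^{j+1}.
So the formula holds for j+1, and by induction x_n = 2·5^n − (-2)^n for all n ≥ 0.

x_n = 2·5^n − (-2)^n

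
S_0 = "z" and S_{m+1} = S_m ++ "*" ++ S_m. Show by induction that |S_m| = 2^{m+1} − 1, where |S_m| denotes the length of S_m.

Base case: |S_0| = 1, and 2^{0+1} − 1 = 1.
Assume |S_k| = 2^{k+1} − 1.
Then |S_{k+1}| = |S_k| + 1 + |S_k| = 2|S_k| + 1 = 2(2^{k+1} − 1) + 1 = 2^{k+2} − 2 + 1 = 2^{k+2} − 1.
This completes the inductive step, so |S_m| = 2^{m+1} − 1 for all m ≥ 0.

|S_m| = 2^{m+1} − 1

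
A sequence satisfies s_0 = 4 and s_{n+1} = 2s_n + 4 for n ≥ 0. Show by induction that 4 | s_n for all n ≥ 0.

Base case: s_0 = 4 = 4·1, so 4 | s_0.
Assume 4 | s_k, so s_k = 4t for some integer t.
Then s_{k+1} = 2s_k + 4 = 2·(4t) + 4 = 4(2t + 1), so 4 | s_{k+1}.
Hence 4 | s_n for every n ≥ 0, by induction.

4 | s_n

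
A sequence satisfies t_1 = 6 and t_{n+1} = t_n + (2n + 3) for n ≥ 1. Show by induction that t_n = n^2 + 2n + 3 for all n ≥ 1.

Base case: t_1 = 6, and 1^2 + 2·1 + 3 = 6.
Assume t_m = m^2 + 2m + 3.
Then t_{m+1} = t_m + (2m + 3) = (m^2 + 2m + 3) + (2m + 3) = m^2 + 4m + 6,
and (m+1)^2 + 2·(m+1) + 3 = m^2 + 4m + 6.
Hence t_n = n^2 + 2n + 3 for every n ≥ 1, by induction.

t_n = n^2 + 2n + 3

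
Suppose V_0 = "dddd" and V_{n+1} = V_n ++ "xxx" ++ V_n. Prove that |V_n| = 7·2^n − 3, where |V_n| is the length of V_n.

Base case: |V_0| = 4, and 7·2^0 − 3 = 4.
Assume |V_r| = 7·2^r − 3.
Then |V_{r+1}| = |V_r| + 3 + |V_r| = 2|V_r| + 3 = 2(7·2^r − 3) + 3 = 7·2^{r+1} − 6 + 3 = 7·2^{r+1} − 3.
Hence |V_n| = 7·2^n − 3 for every n ≥ 0, by induction.

|V_n| = 7·2^n − 3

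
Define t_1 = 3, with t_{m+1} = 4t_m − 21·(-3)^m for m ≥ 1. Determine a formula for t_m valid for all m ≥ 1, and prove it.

Claim: t_m = 3·4^m + 3·(-3)^m.

Base case: t_1 = 3, and 3·4^1 + 3·(-3)^1 = 12 − 9 = 3.
Assume t_k = 3·4^k + 3·(-3)^k for some k ≥ 1.
Then t_{k+1} = 4t_k − 21·(-3)^k = 4·(3·4^k + 3·(-3)^k) − 21·(-3)^k = 3·4^{k+1} + 12·(-3)^k − 21·(-3)^k = 3·4^{k+1} − 9·(-3)^k = 3·4^{k+1} + 3·(-3)^{k+1}.
Hence t_m = 3·4^m + 3·(-3)^m for every m ≥ 1, by induction.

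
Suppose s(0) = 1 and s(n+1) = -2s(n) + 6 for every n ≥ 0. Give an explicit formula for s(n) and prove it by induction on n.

Claim: s(n) = -(-2)^n + 2.

Base case: s(0) = 1, and -(-2)^0 + 2 = -1 + 2 = 1.
Assume s(r) = -(-2)^r + 2 for some r ≥ 0.
Then s(r+1) = -2s(r) + 6 = -2·(-(-2)^r + 2) + 6 = 2·(-2)^r − 4 + 6 = -(-2)^{r+1} + 2.
This completes the inductive step, so s(n) = -(-2)^n + 2 for all n ≥ 0.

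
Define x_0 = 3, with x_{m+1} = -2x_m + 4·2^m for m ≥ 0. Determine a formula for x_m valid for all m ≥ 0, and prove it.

Claim: x_m = 2·(-2)^m + 2^m.

Base case: x_0 = 3, and 2·(-2)^0 + 2^0 = 2 + 1 = 3.
Assume x_r = 2·(-2)^r + 2^r for some r ≥ 0.
Then x_{r+1} = -2x_r + 4·2^r = -2·(2·(-2)^r + 2^r) + 4·2^r = 2·(-2)^{r+1} − 2·2^r + 4·2^r = 2·(-2)^{r+1} + 2·2^r = 2·(-2)^{r+1} + 2^{r+1}.
So the formula holds for r+1, and by induction x_m = 2·(-2)^m + 2^m for all m ≥ 0.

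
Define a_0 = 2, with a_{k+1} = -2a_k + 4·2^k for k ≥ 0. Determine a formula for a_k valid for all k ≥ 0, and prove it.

Claim: a_k = (-2)^k + 2^k.

Base case: a_0 = 2, and (-2)^0 + 2^0 = 1 + 1 = 2.
Assume a_r = (-2)^r + 2^r for some r ≥ 0.
Then a_{r+1} = -2a_r + 4·2^r = -2·((-2)^r + 2^r) + 4·2^r = (-2)^{r+1} − 2·2^r + 4·2^r = (-2)^{r+1} + 2·2^r = (-2)^{r+1} + 2^{r+1}.
By induction, a_k = (-2)^k + 2^k for all k ≥ 0.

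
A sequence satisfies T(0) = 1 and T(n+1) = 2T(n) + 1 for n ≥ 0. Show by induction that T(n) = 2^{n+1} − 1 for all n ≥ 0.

Base case: T(0) = 1, and 2^{0+1} − 1 = 2 − 1 = 1.
Assume T(m) = 2^{m+1} − 1 for some m ≥ 0.
Then T(m+1) = 2T(m) + 1 = 2·(2^{m+1} − 1) + 1 = 2^{m+2} − 2 + 1 = 2^{m+2} − 1.
Hence T(n) = 2^{n+1} − 1 for every n ≥ 0, by induction.

T(n) = 2^{n+1} − 1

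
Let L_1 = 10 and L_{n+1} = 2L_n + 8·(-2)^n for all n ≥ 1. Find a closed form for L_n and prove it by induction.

Claim: L_n = 3·2^n − 2·(-2)^n.

Base case: L_1 = 10, and 3·2^1 − 2·(-2)^1 = 6 + 4 = 10.
Assume L_r = 3·2^r − 2·(-2)^r for some r ≥ 1.
Then L_{r+1} = 2L_r + 8·(-2)^r = 2·(3·2^r − 2·(-2)^r) + 8·(-2)^r = 3·2^{r+1} − 4·(-2)^r + 8·(-2)^r = 3·2^{r+1} + 4·(-2)^r = 3·2^{r+1} − 2·(-2)^{r+1}.
By induction, L_n = 3·2^n − 2·(-2)^n for all n ≥ 1.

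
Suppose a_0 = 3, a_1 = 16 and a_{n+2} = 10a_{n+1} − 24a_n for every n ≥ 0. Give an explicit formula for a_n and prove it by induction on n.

Claim: a_n = 4^n + 2·6^n.

Base cases: a_0 = 3 and 4^0 + 2·6^0 = 3; a_1 = 16 and 4^1 + 2·6^1 = 16.
Assume a_j = 4^j + 2·6^j for all 0 ≤ j ≤ k, where k ≥ 1.
Then a_{k+1} = 10a_k − 24a_{k−1} = 10·(4^k + 2·6^k) − 24·(4^{k−1} + 2·6^{k−1}) = (10·4 − 24)4^{k−1} + 2·(10·6 − 24)6^{k−1} = 16·4^{k−1} + 72·6^{k−1} = 4^{k+1} + 2·6^{k+1}.
By strong induction, a_n = 4^n + 2·6^n for all n ≥ 0.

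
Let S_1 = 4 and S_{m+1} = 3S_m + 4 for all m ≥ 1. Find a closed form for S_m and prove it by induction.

Claim: S_m = 2·3^m − 2.

Base case: S_1 = 4, and 2·3^1 − 2 = 6 − 2 = 4.
Assume S_j = 2·3^j − 2 for some j ≥ 1.
Then S_{j+1} = 3S_j + 4 = 3·(2·3^j − 2) + 4 = 6·3^j − 6 + 4 = 2·3^{j+1} − 2.
So the formula holds for j+1, and by induction S_m = 2·3^m − 2 for all m ≥ 1.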